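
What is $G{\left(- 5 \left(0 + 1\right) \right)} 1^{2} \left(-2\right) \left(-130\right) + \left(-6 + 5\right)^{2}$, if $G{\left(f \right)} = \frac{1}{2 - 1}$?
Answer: $261$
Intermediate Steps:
$G{\left(f \right)} = 1$ ($G{\left(f \right)} = 1^{-1} = 1$)
$G{\left(- 5 \left(0 + 1\right) \right)} 1^{2} \left(-2\right) \left(-130\right) + \left(-6 + 5\right)^{2} = 1 \cdot 1^{2} \left(-2\right) \left(-130\right) + \left(-6 + 5\right)^{2} = 1 \cdot 1 \left(-2\right) \left(-130\right) + \left(-1\right)^{2} = 1 \left(-2\right) \left(-130\right) + 1 = \left(-2\right) \left(-130\right) + 1 = 260 + 1 = 261$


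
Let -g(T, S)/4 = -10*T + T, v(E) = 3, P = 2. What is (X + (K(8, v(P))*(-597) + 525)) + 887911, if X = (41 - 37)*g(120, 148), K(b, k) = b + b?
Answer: 896164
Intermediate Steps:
K(b, k) = 2*b
g(T, S) = 36*T (g(T, S) = -4*(-10*T + T) = -(-36)*T = 36*T)
X = 17280 (X = (41 - 37)*(36*120) = 4*4320 = 17280)
(X + (K(8, v(P))*(-597) + 525)) + 887911 = (17280 + ((2*8)*(-597) + 525)) + 887911 = (17280 + (16*(-597) + 525)) + 887911 = (17280 + (-9552 + 525)) + 887911 = (17280 - 9027) + 887911 = 8253 + 887911 = 896164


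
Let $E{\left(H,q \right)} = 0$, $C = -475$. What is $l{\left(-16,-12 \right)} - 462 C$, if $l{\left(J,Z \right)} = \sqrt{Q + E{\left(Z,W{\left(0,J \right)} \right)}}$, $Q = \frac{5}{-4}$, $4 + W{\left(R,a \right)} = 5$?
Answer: $219450 + \frac{i \sqrt{5}}{2} \approx 2.1945 \cdot 10^{5} + 1.118 i$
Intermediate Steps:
$W{\left(R,a \right)} = 1$ ($W{\left(R,a \right)} = -4 + 5 = 1$)
$Q = - \frac{5}{4}$ ($Q = 5 \left(- \frac{1}{4}\right) = - \frac{5}{4} \approx -1.25$)
$l{\left(J,Z \right)} = \frac{i \sqrt{5}}{2}$ ($l{\left(J,Z \right)} = \sqrt{- \frac{5}{4} + 0} = \sqrt{- \frac{5}{4}} = \frac{i \sqrt{5}}{2}$)
$l{\left(-16,-12 \right)} - 462 C = \frac{i \sqrt{5}}{2} - -219450 = \frac{i \sqrt{5}}{2} + 219450 = 219450 + \frac{i \sqrt{5}}{2}$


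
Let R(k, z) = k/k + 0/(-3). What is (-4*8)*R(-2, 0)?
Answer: -32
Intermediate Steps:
R(k, z) = 1 (R(k, z) = 1 + 0*(-⅓) = 1 + 0 = 1)
(-4*8)*R(-2, 0) = -4*8*1 = -32*1 = -32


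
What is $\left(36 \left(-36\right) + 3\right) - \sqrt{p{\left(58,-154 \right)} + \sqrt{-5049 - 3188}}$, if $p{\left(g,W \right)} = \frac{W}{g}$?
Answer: $-1293 - \frac{\sqrt{-2233 + 841 i \sqrt{8237}}}{29} \approx -1299.6 - 6.8356 i$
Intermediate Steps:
$\left(36 \left(-36\right) + 3\right) - \sqrt{p{\left(58,-154 \right)} + \sqrt{-5049 - 3188}} = \left(36 \left(-36\right) + 3\right) - \sqrt{- \frac{154}{58} + \sqrt{-5049 - 3188}} = \left(-1296 + 3\right) - \sqrt{\left(-154\right) \frac{1}{58} + \sqrt{-8237}} = -1293 - \sqrt{- \frac{77}{29} + i \sqrt{8237}}$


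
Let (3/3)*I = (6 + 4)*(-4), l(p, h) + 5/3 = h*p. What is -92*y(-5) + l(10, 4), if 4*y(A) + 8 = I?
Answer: 3427/3 ≈ 1142.3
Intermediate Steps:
l(p, h) = -5/3 + h*p
I = -40 (I = (6 + 4)*(-4) = 10*(-4) = -40)
y(A) = -12 (y(A) = -2 + (¼)*(-40) = -2 - 10 = -12)
-92*y(-5) + l(10, 4) = -92*(-12) + (-5/3 + 4*10) = 1104 + (-5/3 + 40) = 1104 + 115/3 = 3427/3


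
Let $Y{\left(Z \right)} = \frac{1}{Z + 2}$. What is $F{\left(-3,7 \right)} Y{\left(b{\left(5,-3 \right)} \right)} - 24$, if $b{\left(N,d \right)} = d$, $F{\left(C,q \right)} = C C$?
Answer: $-33$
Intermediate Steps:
$F{\left(C,q \right)} = C^{2}$
$Y{\left(Z \right)} = \frac{1}{2 + Z}$
$F{\left(-3,7 \right)} Y{\left(b{\left(5,-3 \right)} \right)} - 24 = \frac{\left(-3\right)^{2}}{2 - 3} - 24 = \frac{9}{-1} - 24 = 9 \left(-1\right) - 24 = -9 - 24 = -33$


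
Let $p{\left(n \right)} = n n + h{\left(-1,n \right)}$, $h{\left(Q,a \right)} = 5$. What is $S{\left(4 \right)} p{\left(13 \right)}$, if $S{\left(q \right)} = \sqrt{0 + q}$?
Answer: $348$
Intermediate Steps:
$S{\left(q \right)} = \sqrt{q}$
$p{\left(n \right)} = 5 + n^{2}$ ($p{\left(n \right)} = n n + 5 = n^{2} + 5 = 5 + n^{2}$)
$S{\left(4 \right)} p{\left(13 \right)} = \sqrt{4} \left(5 + 13^{2}\right) = 2 \left(5 + 169\right) = 2 \cdot 174 = 348$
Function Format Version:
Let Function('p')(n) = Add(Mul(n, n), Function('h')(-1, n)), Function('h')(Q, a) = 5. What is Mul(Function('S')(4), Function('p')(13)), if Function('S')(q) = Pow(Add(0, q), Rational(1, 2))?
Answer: 348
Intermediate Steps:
Function('S')(q) = Pow(q, Rational(1, 2))
Function('p')(n) = Add(5, Pow(n, 2)) (Function('p')(n) = Add(Mul(n, n), 5) = Add(Pow(n, 2), 5) = Add(5, Pow(n, 2)))
Mul(Function('S')(4), Function('p')(13)) = Mul(Pow(4, Rational(1, 2)), Add(5, Pow(13, 2))) = Mul(2, Add(5, 169)) = Mul(2, 174) = 348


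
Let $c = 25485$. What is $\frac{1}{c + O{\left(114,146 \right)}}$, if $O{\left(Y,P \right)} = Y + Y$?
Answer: $\frac{1}{25713} \approx 3.8891 \cdot 10^{-5}$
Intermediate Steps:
$O{\left(Y,P \right)} = 2 Y$
$\frac{1}{c + O{\left(114,146 \right)}} = \frac{1}{25485 + 2 \cdot 114} = \frac{1}{25485 + 228} = \frac{1}{25713}$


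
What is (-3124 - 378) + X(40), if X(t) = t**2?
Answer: -1902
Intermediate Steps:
(-3124 - 378) + X(40) = (-3124 - 378) + 40**2 = -3502 + 1600 = -1902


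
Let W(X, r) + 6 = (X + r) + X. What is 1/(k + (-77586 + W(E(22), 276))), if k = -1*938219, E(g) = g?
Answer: -1/1015491 ≈ -9.8474e-7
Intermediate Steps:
W(X, r) = -6 + r + 2*X (W(X, r) = -6 + ((X + r) + X) = -6 + (r + 2*X) = -6 + r + 2*X)
k = -938219
1/(k + (-77586 + W(E(22), 276))) = 1/(-938219 + (-77586 + (-6 + 276 + 2*22))) = 1/(-938219 + (-77586 + (-6 + 276 + 44))) = 1/(-938219 + (-77586 + 314)) = 1/(-938219 - 77272) = 1/(-1015491) = -1/1015491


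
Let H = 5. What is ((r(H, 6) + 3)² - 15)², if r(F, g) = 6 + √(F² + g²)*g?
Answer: 5828148 + 488592*√61 ≈ 9.6442e+6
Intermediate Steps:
r(F, g) = 6 + g*√(F² + g²)
((r(H, 6) + 3)² - 15)² = (((6 + 6*√(5² + 6²)) + 3)² - 15)² = (((6 + 6*√(25 + 36)) + 3)² - 15)² = (((6 + 6*√61) + 3)² - 15)² = ((9 + 6*√61)² - 15)² = (-15 + (9 + 6*√61)²)²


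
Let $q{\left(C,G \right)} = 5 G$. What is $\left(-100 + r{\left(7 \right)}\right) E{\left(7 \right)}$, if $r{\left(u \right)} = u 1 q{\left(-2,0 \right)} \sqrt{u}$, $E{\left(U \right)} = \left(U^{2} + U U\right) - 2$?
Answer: $-9600$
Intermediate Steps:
$E{\left(U \right)} = -2 + 2 U^{2}$ ($E{\left(U \right)} = \left(U^{2} + U^{2}\right) - 2 = 2 U^{2} - 2 = -2 + 2 U^{2}$)
$r{\left(u \right)} = 0$ ($r{\left(u \right)} = u 1 \cdot 5 \cdot 0 \sqrt{u} = u 0 \sqrt{u} = 0 \sqrt{u} = 0$)
$\left(-100 + r{\left(7 \right)}\right) E{\left(7 \right)} = \left(-100 + 0\right) \left(-2 + 2 \cdot 7^{2}\right) = - 100 \left(-2 + 2 \cdot 49\right) = - 100 \left(-2 + 98\right) = \left(-100\right) 96 = -9600$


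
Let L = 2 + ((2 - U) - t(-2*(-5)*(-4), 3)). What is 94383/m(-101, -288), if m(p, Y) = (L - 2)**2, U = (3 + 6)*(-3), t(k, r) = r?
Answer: 94383/676 ≈ 139.62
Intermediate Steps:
U = -27 (U = 9*(-3) = -27)
L = 28 (L = 2 + ((2 - 1*(-27)) - 1*3) = 2 + ((2 + 27) - 3) = 2 + (29 - 3) = 2 + 26 = 28)
m(p, Y) = 676 (m(p, Y) = (28 - 2)**2 = 26**2 = 676)
94383/m(-101, -288) = 94383/676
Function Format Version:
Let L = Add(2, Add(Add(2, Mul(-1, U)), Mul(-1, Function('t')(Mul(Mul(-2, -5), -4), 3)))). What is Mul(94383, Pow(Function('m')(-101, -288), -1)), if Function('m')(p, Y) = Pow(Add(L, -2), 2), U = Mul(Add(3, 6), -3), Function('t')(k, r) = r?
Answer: Rational(94383, 676) ≈ 139.62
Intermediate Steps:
U = -27 (U = Mul(9, -3) = -27)
L = 28 (L = Add(2, Add(Add(2, Mul(-1, -27)), Mul(-1, 3))) = Add(2, Add(Add(2, 27), -3)) = Add(2, Add(29, -3)) = Add(2, 26) = 28)
Function('m')(p, Y) = 676 (Function('m')(p, Y) = Pow(Add(28, -2), 2) = Pow(26, 2) = 676)
Mul(94383, Pow(Function('m')(-101, -288), -1)) = Mul(94383, Pow(676, -1)) = Mul(94383, Rational(1, 676)) = Rational(94383, 676)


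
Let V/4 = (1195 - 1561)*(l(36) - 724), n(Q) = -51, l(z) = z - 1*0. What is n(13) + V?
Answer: 1007181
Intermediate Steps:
l(z) = z (l(z) = z + 0 = z)
V = 1007232 (V = 4*((1195 - 1561)*(36 - 724)) = 4*(-366*(-688)) = 4*251808 = 1007232)
n(13) + V = -51 + 1007232 = 1007181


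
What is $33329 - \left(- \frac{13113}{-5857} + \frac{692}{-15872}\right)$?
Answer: $\frac{774534138381}{23240576} \approx 33327.0$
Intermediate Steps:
$33329 - \left(- \frac{13113}{-5857} + \frac{692}{-15872}\right) = 33329 - \left(\left(-13113\right) \left(- \frac{1}{5857}\right) + 692 \left(- \frac{1}{15872}\right)\right) = 33329 - \left(\frac{13113}{5857} - \frac{173}{3968}\right) = 33329 - \frac{51019123}{23240576} = \frac{774534138381}{23240576}$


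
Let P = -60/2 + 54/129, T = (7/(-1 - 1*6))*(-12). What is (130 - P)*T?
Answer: 82344/43 ≈ 1915.0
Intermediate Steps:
T = 12 (T = (7/(-1 - 6))*(-12) = (7/(-7))*(-12) = (7*(-⅐))*(-12) = -1*(-12) = 12)
P = -1272/43 (P = -60*½ + 54*(1/129) = -30 + 18/43 = -1272/43 ≈ -29.581)
(130 - P)*T = (130 - 1*(-1272/43))*12 = (130 + 1272/43)*12 = (6862/43)*12 = 82344/43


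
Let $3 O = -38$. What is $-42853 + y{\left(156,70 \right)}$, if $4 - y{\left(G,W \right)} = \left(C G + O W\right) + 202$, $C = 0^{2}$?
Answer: $- \frac{126493}{3} \approx -42164.0$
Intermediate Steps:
$O = - \frac{38}{3}$ ($O = \frac{1}{3} \left(-38\right) = - \frac{38}{3} \approx -12.667$)
$C = 0$
$y{\left(G,W \right)} = -198 + \frac{38 W}{3}$ ($y{\left(G,W \right)} = 4 - \left(\left(0 G - \frac{38 W}{3}\right) + 202\right) = 4 - \left(\left(0 - \frac{38 W}{3}\right) + 202\right) = 4 - \left(- \frac{38 W}{3} + 202\right) = 4 - \left(202 - \frac{38 W}{3}\right) = 4 + \left(-202 + \frac{38 W}{3}\right) = -198 + \frac{38 W}{3}$)
$-42853 + y{\left(156,70 \right)} = -42853 + \left(-198 + \frac{38}{3} \cdot 70\right) = -42853 + \left(-198 + \frac{2660}{3}\right) = -42853 + \frac{2066}{3} = - \frac{126493}{3}$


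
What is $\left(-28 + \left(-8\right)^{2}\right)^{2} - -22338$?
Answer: $23634$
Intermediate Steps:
$\left(-28 + \left(-8\right)^{2}\right)^{2} - -22338 = \left(-28 + 64\right)^{2} + 22338 = 36^{2} + 22338 = 1296 + 22338 = 23634$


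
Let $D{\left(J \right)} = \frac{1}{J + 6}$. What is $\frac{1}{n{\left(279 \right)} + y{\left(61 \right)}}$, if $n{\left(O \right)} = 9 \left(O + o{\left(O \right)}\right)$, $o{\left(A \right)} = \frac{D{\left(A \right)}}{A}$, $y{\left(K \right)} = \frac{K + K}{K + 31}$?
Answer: $\frac{406410}{1021034491} \approx 0.00039804$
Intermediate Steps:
$D{\left(J \right)} = \frac{1}{6 + J}$
$y{\left(K \right)} = \frac{2 K}{31 + K}$
$o{\left(A \right)} = \frac{1}{A \left(6 + A\right)}$ ($o{\left(A \right)} = \frac{1}{\left(6 + A\right) A} = \frac{1}{A \left(6 + A\right)}$)
$n{\left(O \right)} = 9 O + \frac{9}{O \left(6 + O\right)}$ ($n{\left(O \right)} = 9 \left(O + \frac{1}{O \left(6 + O\right)}\right) = 9 O + \frac{9}{O \left(6 + O\right)}$)
$\frac{1}{n{\left(279 \right)} + y{\left(61 \right)}} = \frac{1}{\frac{9 \left(1 + 279^{2} \left(6 + 279\right)\right)}{279 \left(6 + 279\right)} + 2 \cdot 61 \frac{1}{31 + 61}} = \frac{1}{9 \cdot \frac{1}{279} \cdot \frac{1}{285} \left(1 + 77841 \cdot 285\right) + 2 \cdot 61 \cdot \frac{1}{92}} = \frac{1}{9 \cdot \frac{1}{279} \cdot \frac{1}{285} \left(1 + 22184685\right) + 2 \cdot 61 \cdot \frac{1}{92}} = \frac{1}{9 \cdot \frac{1}{279} \cdot \frac{1}{285} \cdot 22184686 + \frac{61}{46}} = \frac{1}{\frac{22184686}{8835} + \frac{61}{46}} = \frac{1}{\frac{1021034491}{406410}} = \frac{406410}{1021034491}$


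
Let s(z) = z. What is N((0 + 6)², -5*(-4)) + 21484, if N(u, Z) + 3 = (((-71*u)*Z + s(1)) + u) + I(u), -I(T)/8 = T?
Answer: -29890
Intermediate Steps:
I(T) = -8*T
N(u, Z) = -2 - 7*u - 71*Z*u (N(u, Z) = -3 + ((((-71*u)*Z + 1) + u) - 8*u) = -3 + (((-71*Z*u + 1) + u) - 8*u) = -3 + (((1 - 71*Z*u) + u) - 8*u) = -3 + ((1 + u - 71*Z*u) - 8*u) = -3 + (1 - 7*u - 71*Z*u) = -2 - 7*u - 71*Z*u)
N((0 + 6)², -5*(-4)) + 21484 = (-2 - 7*(0 + 6)² - 71*(-5*(-4))*(0 + 6)²) + 21484 = (-2 - 7*6² - 71*20*6²) + 21484 = (-2 - 7*36 - 71*20*36) + 21484 = (-2 - 252 - 51120) + 21484 = -51374 + 21484 = -29890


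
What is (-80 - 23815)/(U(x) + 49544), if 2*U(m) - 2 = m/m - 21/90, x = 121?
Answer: -1433700/2972723 ≈ -0.48229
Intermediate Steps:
U(m) = 83/60 (U(m) = 1 + (m/m - 21/90)/2 = 1 + (1 - 21*1/90)/2 = 1 + (1 - 7/30)/2 = 1 + (½)*(23/30) = 1 + 23/60 = 83/60)
(-80 - 23815)/(U(x) + 49544) = (-80 - 23815)/(83/60 + 49544) = -23895/2972723/60 = -23895*60/2972723 = -1433700/2972723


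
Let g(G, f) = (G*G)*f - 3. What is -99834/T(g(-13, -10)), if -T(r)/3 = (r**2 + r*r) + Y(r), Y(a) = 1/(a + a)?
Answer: 112679308/19410238227 ≈ 0.0058051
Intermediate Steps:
Y(a) = 1/(2*a)
g(G, f) = -3 + f*G**2 (g(G, f) = G**2*f - 3 = f*G**2 - 3 = -3 + f*G**2)
T(r) = -6*r**2 - 3/(2*r) (T(r) = -3*((r**2 + r*r) + 1/(2*r)) = -3*((r**2 + r**2) + 1/(2*r)) = -3*(2*r**2 + 1/(2*r)) = -3*(1/(2*r) + 2*r**2) = -6*r**2 - 3/(2*r))
-99834/T(g(-13, -10)) = -99834*2*(-3 - 10*(-13)**2)/(3*(-1 - 4*(-3 - 10*(-13)**2)**3)) = -99834*2*(-3 - 10*169)/(3*(-1 - 4*(-3 - 10*169)**3)) = -99834*2*(-3 - 1690)/(3*(-1 - 4*(-3 - 1690)**3)) = -99834*(-3386/(3*(-1 - 4*(-1693)**3))) = -99834*(-3386/(3*(-1 - 4*(-4852559557)))) = -99834*(-3386/(3*(-1 + 19410238228))) = -99834/((3/2)*(-1/1693)*19410238227) = -99834/(-58230714681/3386) = -99834*(-3386/58230714681) = 112679308/19410238227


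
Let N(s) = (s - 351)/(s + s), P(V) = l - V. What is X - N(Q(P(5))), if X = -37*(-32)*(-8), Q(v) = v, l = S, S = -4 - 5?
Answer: -265581/28 ≈ -9485.0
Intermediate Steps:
S = -9
l = -9
P(V) = -9 - V
N(s) = (-351 + s)/(2*s) (N(s) = (-351 + s)/((2*s)) = (-351 + s)*(1/(2*s)) = (-351 + s)/(2*s))
X = -9472 (X = 1184*(-8) = -9472)
X - N(Q(P(5))) = -9472 - (-351 + (-9 - 1*5))/(2*(-9 - 1*5)) = -9472 - (-351 + (-9 - 5))/(2*(-9 - 5)) = -9472 - (-351 - 14)/(2*(-14)) = -9472 - (-1)*(-365)/(2*14) = -9472 - 1*365/28 = -9472 - 365/28 = -265581/28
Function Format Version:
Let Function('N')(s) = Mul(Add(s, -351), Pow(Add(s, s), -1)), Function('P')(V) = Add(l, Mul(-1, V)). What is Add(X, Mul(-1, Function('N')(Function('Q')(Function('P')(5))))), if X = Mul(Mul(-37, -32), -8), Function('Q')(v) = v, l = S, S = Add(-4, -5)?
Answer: Rational(-265581, 28) ≈ -9485.0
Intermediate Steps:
S = -9
l = -9
Function('P')(V) = Add(-9, Mul(-1, V))
Function('N')(s) = Mul(Rational(1, 2), Pow(s, -1), Add(-351, s)) (Function('N')(s) = Mul(Add(-351, s), Pow(Mul(2, s), -1)) = Mul(Add(-351, s), Mul(Rational(1, 2), Pow(s, -1))) = Mul(Rational(1, 2), Pow(s, -1), Add(-351, s)))
X = -9472 (X = Mul(1184, -8) = -9472)
Add(X, Mul(-1, Function('N')(Function('Q')(Function('P')(5))))) = Add(-9472, Mul(-1, Mul(Rational(1, 2), Pow(Add(-9, Mul(-1, 5)), -1), Add(-351, Add(-9, Mul(-1, 5)))))) = Add(-9472, Mul(-1, Mul(Rational(1, 2), Pow(Add(-9, -5), -1), Add(-351, Add(-9, -5))))) = Add(-9472, Mul(-1, Mul(Rational(1, 2), Pow(-14, -1), Add(-351, -14)))) = Add(-9472, Mul(-1, Mul(Rational(1, 2), Rational(-1, 14), -365))) = Add(-9472, Mul(-1, Rational(365, 28))) = Add(-9472, Rational(-365, 28)) = Rational(-265581, 28)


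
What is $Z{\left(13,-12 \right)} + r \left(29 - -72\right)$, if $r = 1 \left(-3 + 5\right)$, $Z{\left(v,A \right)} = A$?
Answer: $190$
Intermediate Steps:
$r = 2$ ($r = 1 \cdot 2 = 2$)
$Z{\left(13,-12 \right)} + r \left(29 - -72\right) = -12 + 2 \left(29 - -72\right) = -12 + 2 \left(29 + 72\right) = -12 + 2 \cdot 101 = -12 + 202 = 190$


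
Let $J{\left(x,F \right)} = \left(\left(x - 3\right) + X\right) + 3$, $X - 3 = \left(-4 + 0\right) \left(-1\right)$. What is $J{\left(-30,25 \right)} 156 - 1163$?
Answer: $-4751$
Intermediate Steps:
$X = 7$ ($X = 3 + \left(-4 + 0\right) \left(-1\right) = 3 - -4 = 3 + 4 = 7$)
$J{\left(x,F \right)} = 7 + x$ ($J{\left(x,F \right)} = \left(\left(x - 3\right) + 7\right) + 3 = \left(\left(-3 + x\right) + 7\right) + 3 = \left(4 + x\right) + 3 = 7 + x$)
$J{\left(-30,25 \right)} 156 - 1163 = \left(7 - 30\right) 156 - 1163 = \left(-23\right) 156 - 1163 = -3588 - 1163 = -4751$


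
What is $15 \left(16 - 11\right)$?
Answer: $75$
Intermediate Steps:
$15 \left(16 - 11\right) = 15 \cdot 5 = 75$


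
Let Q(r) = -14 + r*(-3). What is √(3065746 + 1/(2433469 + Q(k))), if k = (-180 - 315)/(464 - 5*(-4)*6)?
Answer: √6191692950497579173811370/1421139205 ≈ 1750.9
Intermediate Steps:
k = -495/584 (k = -495/(464 + 20*6) = -495/(464 + 120) = -495/584 ≈ -0.84760)
Q(r) = -14 - 3*r
√(3065746 + 1/(2433469 + Q(k))) = √(3065746 + 1/(2433469 + (-14 - 3*(-495/584)))) = √(3065746 + 1/(2433469 + (-14 + 1485/584))) = √(3065746 + 1/(2433469 - 6691/584)) = √(3065746 + 1/(1421139205/584)) = √(3065746 + 584/1421139205) = √(4356851833172514/1421139205) = √6191692950497579173811370/1421139205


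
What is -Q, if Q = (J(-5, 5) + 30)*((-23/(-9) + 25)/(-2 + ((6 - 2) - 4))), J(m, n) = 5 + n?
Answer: 4960/9 ≈ 551.11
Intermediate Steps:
Q = -4960/9 (Q = ((5 + 5) + 30)*((-23/(-9) + 25)/(-2 + ((6 - 2) - 4))) = (10 + 30)*((-23*(-⅑) + 25)/(-2 + (4 - 4))) = 40*((23/9 + 25)/(-2 + 0)) = 40*((248/9)/(-2)) = 40*((248/9)*(-½)) = 40*(-124/9) = -4960/9 ≈ -551.11)
-Q = -1*(-4960/9) = 4960/9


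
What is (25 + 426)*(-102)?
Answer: -46002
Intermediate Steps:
(25 + 426)*(-102) = 451*(-102) = -46002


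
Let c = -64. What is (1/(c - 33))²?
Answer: 1/9409 ≈ 0.00010628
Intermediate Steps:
(1/(c - 33))² = (1/(-64 - 33))² = (1/(-97))² = (-1/97)² = 1/9409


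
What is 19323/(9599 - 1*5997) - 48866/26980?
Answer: 43164901/12147745 ≈ 3.5533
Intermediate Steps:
19323/(9599 - 1*5997) - 48866/26980 = 19323/(9599 - 5997) - 48866*1/26980 = 19323/3602 - 24433/13490 = 43164901/12147745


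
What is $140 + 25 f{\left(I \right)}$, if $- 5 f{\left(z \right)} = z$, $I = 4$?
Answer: $120$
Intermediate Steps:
$f{\left(z \right)} = - \frac{z}{5}$
$140 + 25 f{\left(I \right)} = 140 + 25 \left(\left(- \frac{1}{5}\right) 4\right) = 140 + 25 \left(- \frac{4}{5}\right) = 140 - 20 = 120$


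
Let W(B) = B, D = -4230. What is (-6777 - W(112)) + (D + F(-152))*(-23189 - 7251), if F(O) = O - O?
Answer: 128754311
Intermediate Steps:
F(O) = 0
(-6777 - W(112)) + (D + F(-152))*(-23189 - 7251) = (-6777 - 1*112) + (-4230 + 0)*(-23189 - 7251) = (-6777 - 112) - 4230*(-30440) = -6889 + 128761200 = 128754311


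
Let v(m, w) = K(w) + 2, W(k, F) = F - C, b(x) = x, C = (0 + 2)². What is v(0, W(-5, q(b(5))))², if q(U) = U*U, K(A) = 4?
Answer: 36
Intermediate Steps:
C = 4 (C = 2² = 4)
q(U) = U²
W(k, F) = -4 + F (W(k, F) = F - 1*4 = F - 4 = -4 + F)
v(m, w) = 6 (v(m, w) = 4 + 2 = 6)
v(0, W(-5, q(b(5))))² = 6² = 36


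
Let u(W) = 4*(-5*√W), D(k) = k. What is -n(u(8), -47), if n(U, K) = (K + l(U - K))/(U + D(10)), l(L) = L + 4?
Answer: -158/155 - 12*√2/155 ≈ -1.1288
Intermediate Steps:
u(W) = -20*√W
l(L) = 4 + L
n(U, K) = (4 + U)/(10 + U) (n(U, K) = (K + (4 + (U - K)))/(U + 10) = (K + (4 + U - K))/(10 + U) = (4 + U)/(10 + U))
-n(u(8), -47) = -(4 - 40*√2)/(10 - 40*√2)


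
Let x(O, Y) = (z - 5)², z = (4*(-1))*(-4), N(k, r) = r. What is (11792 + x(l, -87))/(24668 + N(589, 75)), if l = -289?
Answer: 11913/24743 ≈ 0.48147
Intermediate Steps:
z = 16 (z = -4*(-4) = 16)
x(O, Y) = 121 (x(O, Y) = (16 - 5)² = 11² = 121)
(11792 + x(l, -87))/(24668 + N(589, 75)) = (11792 + 121)/(24668 + 75) = 11913/24743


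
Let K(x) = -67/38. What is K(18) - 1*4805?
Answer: -182657/38 ≈ -4806.8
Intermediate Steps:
K(x) = -67/38 (K(x) = -67*1/38 = -67/38)
K(18) - 1*4805 = -67/38 - 1*4805 = -67/38 - 4805 = -182657/38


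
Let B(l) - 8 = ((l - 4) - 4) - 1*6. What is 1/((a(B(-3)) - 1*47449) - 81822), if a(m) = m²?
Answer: -1/129190 ≈ -7.7405e-6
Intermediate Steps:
B(l) = -6 + l (B(l) = 8 + (((l - 4) - 4) - 1*6) = 8 + (((-4 + l) - 4) - 6) = 8 + ((-8 + l) - 6) = 8 + (-14 + l) = -6 + l)
1/((a(B(-3)) - 1*47449) - 81822) = 1/(((-6 - 3)² - 1*47449) - 81822) = 1/(((-9)² - 47449) - 81822) = 1/((81 - 47449) - 81822) = 1/(-47368 - 81822) = 1/(-129190) = -1/129190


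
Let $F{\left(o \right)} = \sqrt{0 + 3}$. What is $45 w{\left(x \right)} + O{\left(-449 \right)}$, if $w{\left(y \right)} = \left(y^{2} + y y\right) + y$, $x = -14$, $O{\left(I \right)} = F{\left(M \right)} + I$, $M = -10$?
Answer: $16561 + \sqrt{3} \approx 16563.0$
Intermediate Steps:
$F{\left(o \right)} = \sqrt{3}$
$O{\left(I \right)} = I + \sqrt{3}$ ($O{\left(I \right)} = \sqrt{3} + I = I + \sqrt{3}$)
$w{\left(y \right)} = y + 2 y^{2}$ ($w{\left(y \right)} = \left(y^{2} + y^{2}\right) + y = 2 y^{2} + y = y + 2 y^{2}$)
$45 w{\left(x \right)} + O{\left(-449 \right)} = 45 \left(- 14 \left(1 + 2 \left(-14\right)\right)\right) - \left(449 - \sqrt{3}\right) = 45 \left(- 14 \left(1 - 28\right)\right) - \left(449 - \sqrt{3}\right) = 45 \left(\left(-14\right) \left(-27\right)\right) - \left(449 - \sqrt{3}\right) = 45 \cdot 378 - \left(449 - \sqrt{3}\right) = 17010 - \left(449 - \sqrt{3}\right) = 16561 + \sqrt{3}$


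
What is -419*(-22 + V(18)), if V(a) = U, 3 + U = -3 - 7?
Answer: 14665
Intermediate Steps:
U = -13 (U = -3 + (-3 - 7) = -3 - 10 = -13)
V(a) = -13
-419*(-22 + V(18)) = -419*(-22 - 13) = -419*(-35) = 14665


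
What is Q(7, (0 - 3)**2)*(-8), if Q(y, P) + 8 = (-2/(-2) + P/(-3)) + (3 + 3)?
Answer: 32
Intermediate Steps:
Q(y, P) = -1 - P/3 (Q(y, P) = -8 + ((-2/(-2) + P/(-3)) + (3 + 3)) = -8 + ((-2*(-1/2) + P*(-1/3)) + 6) = -8 + ((1 - P/3) + 6) = -8 + (7 - P/3) = -1 - P/3)
Q(7, (0 - 3)**2)*(-8) = (-1 - (0 - 3)**2/3)*(-8) = (-1 - 1/3*(-3)**2)*(-8) = (-1 - 1/3*9)*(-8) = (-1 - 3)*(-8) = -4*(-8) = 32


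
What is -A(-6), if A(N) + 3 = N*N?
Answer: -33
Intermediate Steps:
A(N) = -3 + N² (A(N) = -3 + N*N = -3 + N²)
-A(-6) = -(-3 + (-6)²) = -(-3 + 36) = -1*33 = -33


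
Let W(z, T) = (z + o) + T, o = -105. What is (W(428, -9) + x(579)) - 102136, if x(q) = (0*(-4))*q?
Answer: -101822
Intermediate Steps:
W(z, T) = -105 + T + z (W(z, T) = (z - 105) + T = (-105 + z) + T = -105 + T + z)
x(q) = 0 (x(q) = 0*q = 0)
(W(428, -9) + x(579)) - 102136 = ((-105 - 9 + 428) + 0) - 102136 = (314 + 0) - 102136 = 314 - 102136 = -101822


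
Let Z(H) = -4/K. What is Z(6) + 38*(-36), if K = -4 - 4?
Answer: -2735/2 ≈ -1367.5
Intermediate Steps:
K = -8
Z(H) = ½ (Z(H) = -4/(-8) = -4*(-⅛) = ½)
Z(6) + 38*(-36) = ½ + 38*(-36) = ½ - 1368 = -2735/2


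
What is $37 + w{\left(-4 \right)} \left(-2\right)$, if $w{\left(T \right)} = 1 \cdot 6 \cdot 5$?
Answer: $-23$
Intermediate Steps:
$w{\left(T \right)} = 30$ ($w{\left(T \right)} = 6 \cdot 5 = 30$)
$37 + w{\left(-4 \right)} \left(-2\right) = 37 + 30 \left(-2\right) = 37 - 60 = -23$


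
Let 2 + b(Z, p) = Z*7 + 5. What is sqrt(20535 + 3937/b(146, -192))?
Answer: 2*sqrt(215786198)/205 ≈ 143.31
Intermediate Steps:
b(Z, p) = 3 + 7*Z (b(Z, p) = -2 + (Z*7 + 5) = -2 + (7*Z + 5) = -2 + (5 + 7*Z) = 3 + 7*Z)
sqrt(20535 + 3937/b(146, -192)) = sqrt(20535 + 3937/(3 + 7*146)) = sqrt(20535 + 3937/(3 + 1022)) = sqrt(20535 + 3937/1025) = sqrt(21052312/1025) = 2*sqrt(215786198)/205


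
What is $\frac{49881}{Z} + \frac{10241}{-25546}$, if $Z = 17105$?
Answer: $\frac{1099087721}{436964330} \approx 2.5153$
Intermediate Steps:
$\frac{49881}{Z} + \frac{10241}{-25546} = \frac{49881}{17105} + \frac{10241}{-25546} = 49881 \cdot \frac{1}{17105} + 10241 \left(- \frac{1}{25546}\right) = \frac{49881}{17105} - \frac{10241}{25546} = \frac{1099087721}{436964330}$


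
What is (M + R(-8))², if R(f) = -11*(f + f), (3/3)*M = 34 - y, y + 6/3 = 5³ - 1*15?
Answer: 10404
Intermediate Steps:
y = 108 (y = -2 + (5³ - 1*15) = -2 + (125 - 15) = -2 + 110 = 108)
M = -74 (M = 34 - 1*108 = 34 - 108 = -74)
R(f) = -22*f
(M + R(-8))² = (-74 - 22*(-8))² = (-74 + 176)² = 102² = 10404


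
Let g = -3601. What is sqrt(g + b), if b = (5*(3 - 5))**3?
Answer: I*sqrt(4601) ≈ 67.831*I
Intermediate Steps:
b = -1000 (b = (5*(-2))**3 = (-10)**3 = -1000)
sqrt(g + b) = sqrt(-3601 - 1000) = sqrt(-4601) = I*sqrt(4601)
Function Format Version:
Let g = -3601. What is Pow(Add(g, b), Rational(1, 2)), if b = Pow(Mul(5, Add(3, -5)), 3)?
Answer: Mul(I, Pow(4601, Rational(1, 2))) ≈ Mul(67.831, I)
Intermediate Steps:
b = -1000 (b = Pow(Mul(5, -2), 3) = Pow(-10, 3) = -1000)
Pow(Add(g, b), Rational(1, 2)) = Pow(Add(-3601, -1000), Rational(1, 2)) = Pow(-4601, Rational(1, 2)) = Mul(I, Pow(4601, Rational(1, 2)))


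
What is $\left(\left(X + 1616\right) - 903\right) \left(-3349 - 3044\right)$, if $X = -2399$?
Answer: $10778598$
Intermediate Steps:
$\left(\left(X + 1616\right) - 903\right) \left(-3349 - 3044\right) = \left(\left(-2399 + 1616\right) - 903\right) \left(-3349 - 3044\right) = \left(-783 - 903\right) \left(-6393\right) = \left(-1686\right) \left(-6393\right) = 10778598$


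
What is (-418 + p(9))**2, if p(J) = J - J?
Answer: 174724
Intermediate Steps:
p(J) = 0
(-418 + p(9))**2 = (-418 + 0)**2 = (-418)**2 = 174724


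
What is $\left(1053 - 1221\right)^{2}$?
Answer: $28224$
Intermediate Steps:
$\left(1053 - 1221\right)^{2} = \left(-168\right)^{2} = 28224$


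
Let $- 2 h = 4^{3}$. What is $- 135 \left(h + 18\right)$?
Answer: $1890$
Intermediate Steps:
$h = -32$ ($h = - \frac{4^{3}}{2} = \left(- \frac{1}{2}\right) 64 = -32$)
$- 135 \left(h + 18\right) = - 135 \left(-32 + 18\right) = \left(-135\right) \left(-14\right) = 1890$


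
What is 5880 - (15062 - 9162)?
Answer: -20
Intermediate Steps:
5880 - (15062 - 9162) = 5880 - 1*5900 = 5880 - 5900 = -20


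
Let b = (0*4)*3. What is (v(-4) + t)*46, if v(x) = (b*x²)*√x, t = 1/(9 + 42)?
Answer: 46/51 ≈ 0.90196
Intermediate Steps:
b = 0 (b = 0*3 = 0)
t = 1/51 ≈ 0.019608
v(x) = 0 (v(x) = (0*x²)*√x = 0*√x = 0)
(v(-4) + t)*46 = (0 + 1/51)*46 = (1/51)*46 = 46/51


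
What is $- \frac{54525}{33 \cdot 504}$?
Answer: $- \frac{18175}{5544} \approx -3.2783$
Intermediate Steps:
$- \frac{54525}{33 \cdot 504} = - \frac{54525}{16632} = \left(-54525\right) \frac{1}{16632} = - \frac{18175}{5544}$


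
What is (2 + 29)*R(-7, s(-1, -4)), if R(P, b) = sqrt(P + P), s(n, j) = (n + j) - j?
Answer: 31*I*sqrt(14) ≈ 115.99*I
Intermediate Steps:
s(n, j) = n (s(n, j) = (j + n) - j = n)
R(P, b) = sqrt(2)*sqrt(P) (R(P, b) = sqrt(2*P) = sqrt(2)*sqrt(P))
(2 + 29)*R(-7, s(-1, -4)) = (2 + 29)*(sqrt(2)*sqrt(-7)) = 31*(sqrt(2)*(I*sqrt(7))) = 31*(I*sqrt(14)) = 31*I*sqrt(14)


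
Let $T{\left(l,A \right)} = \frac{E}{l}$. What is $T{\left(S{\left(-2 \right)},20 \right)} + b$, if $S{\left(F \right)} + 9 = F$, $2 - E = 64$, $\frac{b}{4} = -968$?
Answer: $- \frac{42530}{11} \approx -3866.4$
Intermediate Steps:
$b = -3872$ ($b = 4 \left(-968\right) = -3872$)
$E = -62$ ($E = 2 - 64 = -62$)
$S{\left(F \right)} = -9 + F$
$T{\left(l,A \right)} = - \frac{62}{l}$
$T{\left(S{\left(-2 \right)},20 \right)} + b = - \frac{62}{-9 - 2} - 3872 = - \frac{62}{-11} - 3872 = \left(-62\right) \left(- \frac{1}{11}\right) - 3872 = \frac{62}{11} - 3872 = - \frac{42530}{11}$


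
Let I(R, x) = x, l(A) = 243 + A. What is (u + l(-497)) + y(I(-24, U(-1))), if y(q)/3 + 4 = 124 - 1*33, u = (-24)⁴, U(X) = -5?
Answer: 331783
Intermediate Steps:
u = 331776
y(q) = 261 (y(q) = -12 + 3*(124 - 1*33) = -12 + 3*(124 - 33) = -12 + 3*91 = -12 + 273 = 261)
(u + l(-497)) + y(I(-24, U(-1))) = (331776 + (243 - 497)) + 261 = (331776 - 254) + 261 = 331522 + 261 = 331783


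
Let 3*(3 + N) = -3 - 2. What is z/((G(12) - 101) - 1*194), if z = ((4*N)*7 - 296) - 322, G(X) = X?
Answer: 2246/849 ≈ 2.6455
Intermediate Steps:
N = -14/3 (N = -3 + (-3 - 2)/3 = -3 + (⅓)*(-5) = -3 - 5/3 = -14/3 ≈ -4.6667)
z = -2246/3 (z = ((4*(-14/3))*7 - 296) - 322 = (-56/3*7 - 296) - 322 = (-392/3 - 296) - 322 = -1280/3 - 322 = -2246/3 ≈ -748.67)
z/((G(12) - 101) - 1*194) = -2246/(3*((12 - 101) - 1*194)) = -2246/(3*(-89 - 194)) = -2246/3/(-283) = -2246/3*(-1/283) = 2246/849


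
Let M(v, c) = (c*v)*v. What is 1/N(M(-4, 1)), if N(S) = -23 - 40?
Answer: -1/63 ≈ -0.015873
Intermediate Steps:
M(v, c) = c*v²
N(S) = -63
1/N(M(-4, 1)) = 1/(-63) = -1/63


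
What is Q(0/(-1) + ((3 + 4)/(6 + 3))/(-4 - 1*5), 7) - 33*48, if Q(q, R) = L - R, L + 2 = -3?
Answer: -1596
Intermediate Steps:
L = -5 (L = -2 - 3 = -5)
Q(q, R) = -5 - R
Q(0/(-1) + ((3 + 4)/(6 + 3))/(-4 - 1*5), 7) - 33*48 = (-5 - 1*7) - 33*48 = (-5 - 7) - 1584 = -12 - 1584 = -1596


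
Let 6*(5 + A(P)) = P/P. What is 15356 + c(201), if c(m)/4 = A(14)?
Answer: 46010/3 ≈ 15337.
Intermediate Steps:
A(P) = -29/6 (A(P) = -5 + (P/P)/6 = -5 + (⅙)*1 = -5 + ⅙ = -29/6)
c(m) = -58/3 (c(m) = 4*(-29/6) = -58/3)
15356 + c(201) = 15356 - 58/3 = 46010/3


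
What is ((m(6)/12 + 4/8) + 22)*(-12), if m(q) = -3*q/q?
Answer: -267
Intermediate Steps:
m(q) = -3 (m(q) = -3*1 = -3)
((m(6)/12 + 4/8) + 22)*(-12) = ((-3/12 + 4/8) + 22)*(-12) = ((-3*1/12 + 4*(⅛)) + 22)*(-12) = ((-¼ + ½) + 22)*(-12) = (¼ + 22)*(-12) = (89/4)*(-12) = -267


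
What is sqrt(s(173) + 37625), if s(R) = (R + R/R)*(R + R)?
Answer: sqrt(97829) ≈ 312.78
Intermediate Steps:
s(R) = 2*R*(1 + R) (s(R) = (R + 1)*(2*R) = (1 + R)*(2*R) = 2*R*(1 + R))
sqrt(s(173) + 37625) = sqrt(2*173*(1 + 173) + 37625) = sqrt(2*173*174 + 37625) = sqrt(60204 + 37625) = sqrt(97829)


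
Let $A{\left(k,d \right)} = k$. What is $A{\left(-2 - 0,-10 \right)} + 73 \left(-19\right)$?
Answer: $-1389$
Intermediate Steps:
$A{\left(-2 - 0,-10 \right)} + 73 \left(-19\right) = \left(-2 - 0\right) + 73 \left(-19\right) = \left(-2 + 0\right) - 1387 = -2 - 1387 = -1389$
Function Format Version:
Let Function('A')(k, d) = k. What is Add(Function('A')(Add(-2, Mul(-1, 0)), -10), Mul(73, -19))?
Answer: -1389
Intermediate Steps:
Add(Function('A')(Add(-2, Mul(-1, 0)), -10), Mul(73, -19)) = Add(Add(-2, Mul(-1, 0)), Mul(73, -19)) = Add(Add(-2, 0), -1387) = Add(-2, -1387) = -1389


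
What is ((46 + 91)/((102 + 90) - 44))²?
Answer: 18769/21904 ≈ 0.85688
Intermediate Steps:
((46 + 91)/((102 + 90) - 44))² = (137/(192 - 44))² = (137/148)² = 18769/21904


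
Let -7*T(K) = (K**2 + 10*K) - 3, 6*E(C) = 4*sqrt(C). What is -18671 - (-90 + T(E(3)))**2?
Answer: -1684048/63 - 75400*sqrt(3)/441 ≈ -27027.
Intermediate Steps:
E(C) = 2*sqrt(C)/3 (E(C) = (4*sqrt(C))/6 = 2*sqrt(C)/3)
T(K) = 3/7 - 10*K/7 - K**2/7 (T(K) = -((K**2 + 10*K) - 3)/7 = -(-3 + K**2 + 10*K)/7 = 3/7 - 10*K/7 - K**2/7)
-18671 - (-90 + T(E(3)))**2 = -18671 - (-90 + (3/7 - 20*sqrt(3)/21 - (2*sqrt(3)/3)**2/7))**2 = -18671 - (-90 + (3/7 - 20*sqrt(3)/21 - 1/7*4/3))**2 = -18671 - (-90 + (3/7 - 20*sqrt(3)/21 - 4/21))**2 = -18671 - (-90 + (5/21 - 20*sqrt(3)/21))**2 = -18671 - (-1885/21 - 20*sqrt(3)/21)**2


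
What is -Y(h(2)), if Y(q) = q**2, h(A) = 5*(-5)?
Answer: -625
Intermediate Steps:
h(A) = -25
-Y(h(2)) = -1*(-25)**2 = -1*625 = -625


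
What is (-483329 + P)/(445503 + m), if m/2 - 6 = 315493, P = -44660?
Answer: -527989/1076501 ≈ -0.49047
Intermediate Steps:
m = 630998 (m = 12 + 2*315493 = 12 + 630986 = 630998)
(-483329 + P)/(445503 + m) = (-483329 - 44660)/(445503 + 630998) = -527989/1076501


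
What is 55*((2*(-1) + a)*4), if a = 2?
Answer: 0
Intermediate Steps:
55*((2*(-1) + a)*4) = 55*((2*(-1) + 2)*4) = 55*((-2 + 2)*4) = 55*(0*4) = 55*0 = 0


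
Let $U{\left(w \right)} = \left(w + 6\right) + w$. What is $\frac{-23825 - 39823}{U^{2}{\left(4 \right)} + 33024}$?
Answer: $- \frac{15912}{8305} \approx -1.916$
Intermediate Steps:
$U{\left(w \right)} = 6 + 2 w$ ($U{\left(w \right)} = \left(6 + w\right) + w = 6 + 2 w$)
$\frac{-23825 - 39823}{U^{2}{\left(4 \right)} + 33024} = \frac{-23825 - 39823}{\left(6 + 2 \cdot 4\right)^{2} + 33024} = - \frac{63648}{\left(6 + 8\right)^{2} + 33024} = - \frac{63648}{14^{2} + 33024} = - \frac{63648}{196 + 33024} = - \frac{63648}{33220} = \left(-63648\right) \frac{1}{33220} = - \frac{15912}{8305}$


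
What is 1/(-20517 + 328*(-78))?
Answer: -1/46101 ≈ -2.1691e-5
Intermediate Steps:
1/(-20517 + 328*(-78)) = 1/(-20517 - 25584) = 1/(-46101) = -1/46101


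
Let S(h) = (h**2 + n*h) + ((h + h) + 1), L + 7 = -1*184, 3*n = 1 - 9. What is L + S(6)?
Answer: -158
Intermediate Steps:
n = -8/3 (n = (1 - 9)/3 = (1/3)*(-8) = -8/3 ≈ -2.6667)
L = -191 (L = -7 - 1*184 = -7 - 184 = -191)
S(h) = 1 + h**2 - 2*h/3 (S(h) = (h**2 - 8*h/3) + ((h + h) + 1) = (h**2 - 8*h/3) + (2*h + 1) = (h**2 - 8*h/3) + (1 + 2*h) = 1 + h**2 - 2*h/3)
L + S(6) = -191 + (1 + 6**2 - 2/3*6) = -191 + (1 + 36 - 4) = -191 + 33 = -158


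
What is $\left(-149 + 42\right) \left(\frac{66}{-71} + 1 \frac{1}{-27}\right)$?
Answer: $\frac{198271}{1917} \approx 103.43$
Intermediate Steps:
$\left(-149 + 42\right) \left(\frac{66}{-71} + 1 \frac{1}{-27}\right) = - 107 \left(66 \left(- \frac{1}{71}\right) + 1 \left(- \frac{1}{27}\right)\right) = - 107 \left(- \frac{66}{71} - \frac{1}{27}\right) = \left(-107\right) \left(- \frac{1853}{1917}\right) = \frac{198271}{1917}$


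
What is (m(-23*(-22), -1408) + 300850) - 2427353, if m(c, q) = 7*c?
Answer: -2122961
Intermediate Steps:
(m(-23*(-22), -1408) + 300850) - 2427353 = (7*(-23*(-22)) + 300850) - 2427353 = (7*506 + 300850) - 2427353 = (3542 + 300850) - 2427353 = 304392 - 2427353 = -2122961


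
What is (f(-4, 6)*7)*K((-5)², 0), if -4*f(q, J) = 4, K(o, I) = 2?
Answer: -14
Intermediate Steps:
f(q, J) = -1 (f(q, J) = -¼*4 = -1)
(f(-4, 6)*7)*K((-5)², 0) = -1*7*2 = -7*2 = -14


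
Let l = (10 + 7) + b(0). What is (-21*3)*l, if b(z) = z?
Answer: -1071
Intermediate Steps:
l = 17 (l = (10 + 7) + 0 = 17 + 0 = 17)
(-21*3)*l = -21*3*17 = -63*17 = -1071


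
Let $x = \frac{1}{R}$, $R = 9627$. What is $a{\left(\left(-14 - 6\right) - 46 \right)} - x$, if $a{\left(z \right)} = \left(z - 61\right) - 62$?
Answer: $- \frac{1819504}{9627} \approx -189.0$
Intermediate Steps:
$a{\left(z \right)} = -123 + z$ ($a{\left(z \right)} = \left(-61 + z\right) - 62 = -123 + z$)
$x = \frac{1}{9627} \approx 0.00010387$
$a{\left(\left(-14 - 6\right) - 46 \right)} - x = \left(-123 - 66\right) - \frac{1}{9627} = -189 - \frac{1}{9627} = - \frac{1819504}{9627}$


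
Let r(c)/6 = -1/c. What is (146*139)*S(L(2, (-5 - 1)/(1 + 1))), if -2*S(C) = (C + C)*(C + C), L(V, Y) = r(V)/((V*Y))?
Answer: -10147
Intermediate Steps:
r(c) = -6/c (r(c) = 6*(-1/c) = -6/c)
L(V, Y) = -6/(V²*Y) (L(V, Y) = (-6/V)/((V*Y)) = (-6/V)*(1/(V*Y)) = -6/(V²*Y))
S(C) = -2*C² (S(C) = -(C + C)*(C + C)/2 = -2*C*2*C/2 = -2*C²)
(146*139)*S(L(2, (-5 - 1)/(1 + 1))) = (146*139)*(-2*9*(1 + 1)²/(4*(-5 - 1)²)) = 20294*(-2*(-6*¼/(-6/2))²) = 20294*(-2*(-6*¼/(-6*½))²) = 20294*(-2*(-6*¼/(-3))²) = 20294*(-2*(-6*¼*(-⅓))²) = 20294*(-2*(½)²) = 20294*(-2*¼) = 20294*(-½) = -10147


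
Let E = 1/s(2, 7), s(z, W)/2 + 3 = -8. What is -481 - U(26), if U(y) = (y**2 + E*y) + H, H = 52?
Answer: -13286/11 ≈ -1207.8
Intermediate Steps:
s(z, W) = -22 (s(z, W) = -6 + 2*(-8) = -6 - 16 = -22)
E = -1/22 (E = 1/(-22) = -1/22 ≈ -0.045455)
U(y) = 52 + y**2 - y/22 (U(y) = (y**2 - y/22) + 52 = 52 + y**2 - y/22)
-481 - U(26) = -481 - (52 + 26**2 - 1/22*26) = -481 - (52 + 676 - 13/11) = -481 - 1*7995/11 = -481 - 7995/11 = -13286/11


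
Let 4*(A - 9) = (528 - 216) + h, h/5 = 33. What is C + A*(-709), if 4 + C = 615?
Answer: -361273/4 ≈ -90318.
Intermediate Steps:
h = 165 (h = 5*33 = 165)
C = 611 (C = -4 + 615 = 611)
A = 513/4 (A = 9 + ((528 - 216) + 165)/4 = 9 + (312 + 165)/4 = 9 + (¼)*477 = 9 + 477/4 = 513/4 ≈ 128.25)
C + A*(-709) = 611 + (513/4)*(-709) = 611 - 363717/4 = -361273/4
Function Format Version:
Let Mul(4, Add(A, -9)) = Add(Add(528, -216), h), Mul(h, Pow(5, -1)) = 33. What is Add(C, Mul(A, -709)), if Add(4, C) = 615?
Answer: Rational(-361273, 4) ≈ -90318.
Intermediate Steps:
h = 165 (h = Mul(5, 33) = 165)
C = 611 (C = Add(-4, 615) = 611)
A = Rational(513, 4) (A = Add(9, Mul(Rational(1, 4), Add(Add(528, -216), 165))) = Add(9, Mul(Rational(1, 4), Add(312, 165))) = Add(9, Mul(Rational(1, 4), 477)) = Add(9, Rational(477, 4)) = Rational(513, 4) ≈ 128.25)
Add(C, Mul(A, -709)) = Add(611, Mul(Rational(513, 4), -709)) = Add(611, Rational(-363717, 4)) = Rational(-361273, 4)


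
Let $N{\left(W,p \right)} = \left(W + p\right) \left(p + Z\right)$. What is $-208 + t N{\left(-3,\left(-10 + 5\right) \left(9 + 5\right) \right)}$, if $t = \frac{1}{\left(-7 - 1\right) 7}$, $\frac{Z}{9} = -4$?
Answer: $- \frac{9693}{28} \approx -346.18$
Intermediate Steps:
$Z = -36$ ($Z = 9 \left(-4\right) = -36$)
$N{\left(W,p \right)} = \left(-36 + p\right) \left(W + p\right)$ ($N{\left(W,p \right)} = \left(W + p\right) \left(p - 36\right) = \left(W + p\right) \left(-36 + p\right) = \left(-36 + p\right) \left(W + p\right)$)
$t = - \frac{1}{56}$ ($t = \frac{1}{\left(-8\right) 7} = \frac{1}{-56} = - \frac{1}{56} \approx -0.017857$)
$-208 + t N{\left(-3,\left(-10 + 5\right) \left(9 + 5\right) \right)} = -208 - \frac{\left(\left(-10 + 5\right) \left(9 + 5\right)\right)^{2} - -108 - 36 \left(-10 + 5\right) \left(9 + 5\right) - 3 \left(-10 + 5\right) \left(9 + 5\right)}{56} = -208 - \frac{\left(\left(-5\right) 14\right)^{2} + 108 - 36 \left(\left(-5\right) 14\right) - 3 \left(\left(-5\right) 14\right)}{56} = -208 - \frac{\left(-70\right)^{2} + 108 - -2520 - -210}{56} = -208 - \frac{4900 + 108 + 2520 + 210}{56} = -208 - \frac{3869}{28} = - \frac{9693}{28}$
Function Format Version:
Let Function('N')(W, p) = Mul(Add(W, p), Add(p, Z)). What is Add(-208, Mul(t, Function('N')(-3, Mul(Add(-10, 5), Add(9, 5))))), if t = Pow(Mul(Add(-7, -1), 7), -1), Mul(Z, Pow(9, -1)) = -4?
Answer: Rational(-9693, 28) ≈ -346.18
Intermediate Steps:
Z = -36 (Z = Mul(9, -4) = -36)
Function('N')(W, p) = Mul(Add(-36, p), Add(W, p)) (Function('N')(W, p) = Mul(Add(W, p), Add(p, -36)) = Mul(Add(W, p), Add(-36, p)) = Mul(Add(-36, p), Add(W, p)))
t = Rational(-1, 56) (t = Pow(Mul(-8, 7), -1) = Pow(-56, -1) = Rational(-1, 56) ≈ -0.017857)
Add(-208, Mul(t, Function('N')(-3, Mul(Add(-10, 5), Add(9, 5))))) = Add(-208, Mul(Rational(-1, 56), Add(Pow(Mul(Add(-10, 5), Add(9, 5)), 2), Mul(-36, -3), Mul(-36, Mul(Add(-10, 5), Add(9, 5))), Mul(-3, Mul(Add(-10, 5), Add(9, 5)))))) = Add(-208, Mul(Rational(-1, 56), Add(Pow(Mul(-5, 14), 2), 108, Mul(-36, Mul(-5, 14)), Mul(-3, Mul(-5, 14))))) = Add(-208, Mul(Rational(-1, 56), Add(Pow(-70, 2), 108, Mul(-36, -70), Mul(-3, -70)))) = Add(-208, Mul(Rational(-1, 56), Add(4900, 108, 2520, 210))) = Add(-208, Mul(Rational(-1, 56), 7738)) = Add(-208, Rational(-3869, 28)) = Rational(-9693, 28)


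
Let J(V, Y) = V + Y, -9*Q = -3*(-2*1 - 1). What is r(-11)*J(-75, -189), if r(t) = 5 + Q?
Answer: -1056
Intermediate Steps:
Q = -1 (Q = -(-1)*(-2*1 - 1)/3 = -(-1)*(-2 - 1)/3 = -(-1)*(-3)/3 = -1/9*9 = -1)
r(t) = 4 (r(t) = 5 - 1 = 4)
r(-11)*J(-75, -189) = 4*(-75 - 189) = 4*(-264) = -1056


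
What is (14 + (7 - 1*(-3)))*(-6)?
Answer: -144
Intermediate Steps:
(14 + (7 - 1*(-3)))*(-6) = (14 + (7 + 3))*(-6) = (14 + 10)*(-6) = 24*(-6) = -144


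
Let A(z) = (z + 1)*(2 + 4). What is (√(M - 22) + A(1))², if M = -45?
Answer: (12 + I*√67)² ≈ 77.0 + 196.45*I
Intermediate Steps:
A(z) = 6 + 6*z (A(z) = (1 + z)*6 = 6 + 6*z)
(√(M - 22) + A(1))² = (√(-45 - 22) + (6 + 6*1))² = (√(-67) + (6 + 6))² = (I*√67 + 12)² = (12 + I*√67)²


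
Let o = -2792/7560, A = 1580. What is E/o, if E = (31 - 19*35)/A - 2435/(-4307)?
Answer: -105524559/237496594 ≈ -0.44432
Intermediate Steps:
o = -349/945 (o = -2792*1/7560 = -349/945 ≈ -0.36931)
E = 558331/3402530 (E = (31 - 19*35)/1580 - 2435/(-4307) = (31 - 665)*(1/1580) - 2435*(-1/4307) = -634*1/1580 + 2435/4307 = -317/790 + 2435/4307 = 558331/3402530 ≈ 0.16409)
E/o = 558331/(3402530*(-349/945)) = (558331/3402530)*(-945/349) = -105524559/237496594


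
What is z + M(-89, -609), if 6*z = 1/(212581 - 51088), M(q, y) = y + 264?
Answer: -334290509/968958 ≈ -345.00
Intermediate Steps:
M(q, y) = 264 + y
z = 1/968958 (z = 1/(6*(212581 - 51088)) = (1/6)/161493 = (1/6)*(1/161493) = 1/968958 ≈ 1.0320e-6)
z + M(-89, -609) = 1/968958 + (264 - 609) = 1/968958 - 345 = -334290509/968958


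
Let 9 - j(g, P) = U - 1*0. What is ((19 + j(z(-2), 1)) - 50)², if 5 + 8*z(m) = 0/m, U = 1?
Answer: 529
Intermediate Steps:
z(m) = -5/8 (z(m) = -5/8 + (0/m)/8 = -5/8 + (⅛)*0 = -5/8 + 0 = -5/8)
j(g, P) = 8 (j(g, P) = 9 - (1 - 1*0) = 9 - (1 + 0) = 9 - 1*1 = 9 - 1 = 8)
((19 + j(z(-2), 1)) - 50)² = ((19 + 8) - 50)² = (27 - 50)² = (-23)² = 529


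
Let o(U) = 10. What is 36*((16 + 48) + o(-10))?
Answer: 2664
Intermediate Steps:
36*((16 + 48) + o(-10)) = 36*((16 + 48) + 10) = 36*(64 + 10) = 36*74 = 2664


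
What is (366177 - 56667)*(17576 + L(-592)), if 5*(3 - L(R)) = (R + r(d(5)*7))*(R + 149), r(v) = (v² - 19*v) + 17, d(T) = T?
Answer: 5029537500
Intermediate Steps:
r(v) = 17 + v² - 19*v
L(R) = 3 - (149 + R)*(577 + R)/5 (L(R) = 3 - (R + (17 + (5*7)² - 95*7))*(R + 149)/5 = 3 - (R + (17 + 35² - 19*35))*(149 + R)/5 = 3 - (R + (17 + 1225 - 665))*(149 + R)/5 = 3 - (R + 577)*(149 + R)/5 = 3 - (577 + R)*(149 + R)/5 = 3 - (149 + R)*(577 + R)/5)
(366177 - 56667)*(17576 + L(-592)) = (366177 - 56667)*(17576 + (-85958/5 - 726/5*(-592) - ⅕*(-592)²)) = 309510*(17576 + (-85958/5 + 429792/5 - ⅕*350464)) = 309510*(17576 + (-85958/5 + 429792/5 - 350464/5)) = 309510*(17576 - 1326) = 309510*16250 = 5029537500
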